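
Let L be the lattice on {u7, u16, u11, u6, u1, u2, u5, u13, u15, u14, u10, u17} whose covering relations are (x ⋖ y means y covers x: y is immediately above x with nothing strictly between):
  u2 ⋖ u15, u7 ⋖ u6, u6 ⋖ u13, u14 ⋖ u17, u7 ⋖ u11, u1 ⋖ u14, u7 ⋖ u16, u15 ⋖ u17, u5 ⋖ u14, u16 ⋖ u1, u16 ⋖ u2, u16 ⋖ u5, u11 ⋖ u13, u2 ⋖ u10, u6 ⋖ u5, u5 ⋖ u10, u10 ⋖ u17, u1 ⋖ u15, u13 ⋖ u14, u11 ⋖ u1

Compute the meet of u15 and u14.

u1

Common lower bounds of {u15, u14}: u1, u11, u16, u7.
The greatest among these is u1.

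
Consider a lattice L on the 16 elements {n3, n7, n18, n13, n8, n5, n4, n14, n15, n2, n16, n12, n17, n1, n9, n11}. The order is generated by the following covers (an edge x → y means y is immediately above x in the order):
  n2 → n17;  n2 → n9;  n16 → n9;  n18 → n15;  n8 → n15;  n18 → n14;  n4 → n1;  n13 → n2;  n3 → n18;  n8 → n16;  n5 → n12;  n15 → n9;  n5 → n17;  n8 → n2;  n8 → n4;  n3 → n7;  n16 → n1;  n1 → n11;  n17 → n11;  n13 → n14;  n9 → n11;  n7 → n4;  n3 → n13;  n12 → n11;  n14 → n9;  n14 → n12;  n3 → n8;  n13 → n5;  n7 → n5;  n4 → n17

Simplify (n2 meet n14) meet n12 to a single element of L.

n2 ∧ n14 = n13
n13 ∧ n12 = n13

n13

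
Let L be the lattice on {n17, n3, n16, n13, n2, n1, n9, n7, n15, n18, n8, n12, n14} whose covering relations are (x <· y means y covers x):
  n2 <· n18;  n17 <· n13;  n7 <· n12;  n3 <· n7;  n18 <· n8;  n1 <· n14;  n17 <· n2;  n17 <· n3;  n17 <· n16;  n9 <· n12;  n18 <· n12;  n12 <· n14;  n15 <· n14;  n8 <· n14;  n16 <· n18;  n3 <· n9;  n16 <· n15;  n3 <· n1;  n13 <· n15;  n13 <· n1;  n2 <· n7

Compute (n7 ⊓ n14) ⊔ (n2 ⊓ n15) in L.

n7 ∧ n14 = n7
n2 ∧ n15 = n17
n7 ∨ n17 = n7

n7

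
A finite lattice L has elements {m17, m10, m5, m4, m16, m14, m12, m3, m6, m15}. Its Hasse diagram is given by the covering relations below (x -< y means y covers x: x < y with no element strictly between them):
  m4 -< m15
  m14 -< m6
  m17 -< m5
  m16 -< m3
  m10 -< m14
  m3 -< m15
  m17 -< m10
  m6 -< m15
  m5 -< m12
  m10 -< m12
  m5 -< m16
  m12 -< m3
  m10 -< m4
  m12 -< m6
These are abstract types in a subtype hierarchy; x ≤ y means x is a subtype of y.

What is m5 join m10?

m12

Common upper bounds of {m5, m10}: m12, m15, m3, m6.
The least among these is m12.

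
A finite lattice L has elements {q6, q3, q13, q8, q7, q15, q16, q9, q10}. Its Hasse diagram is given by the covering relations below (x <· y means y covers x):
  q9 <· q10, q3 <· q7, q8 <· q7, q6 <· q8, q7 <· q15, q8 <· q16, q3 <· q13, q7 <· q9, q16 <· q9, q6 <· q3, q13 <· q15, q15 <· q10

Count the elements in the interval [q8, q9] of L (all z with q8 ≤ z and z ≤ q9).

4

The interval [q8, q9] = {q16, q7, q8, q9}, which has 4 elements.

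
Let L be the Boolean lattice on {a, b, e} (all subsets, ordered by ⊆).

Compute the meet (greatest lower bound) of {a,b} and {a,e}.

{a}

Common lower bounds of {{a,b}, {a,e}}: {a}, ∅.
The greatest among these is {a}.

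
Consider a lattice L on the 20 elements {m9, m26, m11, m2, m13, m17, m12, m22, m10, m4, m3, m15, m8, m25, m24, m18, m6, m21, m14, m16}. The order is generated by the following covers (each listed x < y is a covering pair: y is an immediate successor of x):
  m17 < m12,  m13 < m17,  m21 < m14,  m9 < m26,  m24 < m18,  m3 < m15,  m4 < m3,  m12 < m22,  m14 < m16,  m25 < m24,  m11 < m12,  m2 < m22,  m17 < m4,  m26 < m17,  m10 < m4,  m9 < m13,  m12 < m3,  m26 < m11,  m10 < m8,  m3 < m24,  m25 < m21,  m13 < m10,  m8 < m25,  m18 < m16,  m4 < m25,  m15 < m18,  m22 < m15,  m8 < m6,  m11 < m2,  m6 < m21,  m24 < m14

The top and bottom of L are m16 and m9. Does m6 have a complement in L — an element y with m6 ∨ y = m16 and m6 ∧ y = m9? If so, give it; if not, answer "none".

m2

Need y with m6 ∨ y = m16 and m6 ∧ y = m9.
Checking each element gives: m2.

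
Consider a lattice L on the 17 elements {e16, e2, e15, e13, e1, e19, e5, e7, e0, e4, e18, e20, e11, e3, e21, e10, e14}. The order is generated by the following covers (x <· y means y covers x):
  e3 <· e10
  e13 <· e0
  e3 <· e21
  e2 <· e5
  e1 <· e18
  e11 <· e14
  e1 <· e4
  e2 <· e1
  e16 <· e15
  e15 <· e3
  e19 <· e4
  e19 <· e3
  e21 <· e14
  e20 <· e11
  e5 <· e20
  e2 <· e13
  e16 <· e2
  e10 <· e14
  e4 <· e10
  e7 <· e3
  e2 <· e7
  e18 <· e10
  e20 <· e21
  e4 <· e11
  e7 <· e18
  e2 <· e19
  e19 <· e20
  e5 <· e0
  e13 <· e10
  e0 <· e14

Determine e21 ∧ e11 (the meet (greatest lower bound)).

e20

Common lower bounds of {e21, e11}: e16, e19, e2, e20, e5.
The greatest among these is e20.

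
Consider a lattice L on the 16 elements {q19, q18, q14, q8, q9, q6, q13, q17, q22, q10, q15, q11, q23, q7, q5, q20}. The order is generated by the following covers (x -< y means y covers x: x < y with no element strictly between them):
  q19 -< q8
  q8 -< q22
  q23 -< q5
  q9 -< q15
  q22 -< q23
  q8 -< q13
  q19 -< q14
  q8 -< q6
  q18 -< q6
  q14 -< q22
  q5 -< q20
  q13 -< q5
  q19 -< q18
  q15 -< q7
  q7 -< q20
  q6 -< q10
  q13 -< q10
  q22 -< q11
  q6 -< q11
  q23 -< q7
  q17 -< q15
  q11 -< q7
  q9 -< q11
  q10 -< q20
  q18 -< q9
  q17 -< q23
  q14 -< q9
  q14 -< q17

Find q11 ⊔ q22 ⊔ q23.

q7

Common upper bounds of {q11, q22, q23}: q20, q7.
The least among these is q7.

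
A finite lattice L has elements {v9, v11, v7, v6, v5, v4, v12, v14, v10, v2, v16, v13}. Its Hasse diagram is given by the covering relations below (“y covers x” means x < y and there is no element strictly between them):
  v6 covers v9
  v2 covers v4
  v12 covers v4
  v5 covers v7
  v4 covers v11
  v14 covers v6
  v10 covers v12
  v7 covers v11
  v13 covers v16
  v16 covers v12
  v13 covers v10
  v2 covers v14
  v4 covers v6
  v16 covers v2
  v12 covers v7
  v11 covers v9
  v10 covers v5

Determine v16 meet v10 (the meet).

Common lower bounds of {v16, v10}: v11, v12, v4, v6, v7, v9.
The greatest among these is v12.

v12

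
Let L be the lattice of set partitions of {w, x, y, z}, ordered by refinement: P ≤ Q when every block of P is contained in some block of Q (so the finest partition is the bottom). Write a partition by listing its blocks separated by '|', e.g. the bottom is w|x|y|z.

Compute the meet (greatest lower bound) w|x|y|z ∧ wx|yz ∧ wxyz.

The meet (common refinement) of w|x|y|z, wx|yz, wxyz intersects blocks pairwise, giving w|x|y|z.

w|x|y|z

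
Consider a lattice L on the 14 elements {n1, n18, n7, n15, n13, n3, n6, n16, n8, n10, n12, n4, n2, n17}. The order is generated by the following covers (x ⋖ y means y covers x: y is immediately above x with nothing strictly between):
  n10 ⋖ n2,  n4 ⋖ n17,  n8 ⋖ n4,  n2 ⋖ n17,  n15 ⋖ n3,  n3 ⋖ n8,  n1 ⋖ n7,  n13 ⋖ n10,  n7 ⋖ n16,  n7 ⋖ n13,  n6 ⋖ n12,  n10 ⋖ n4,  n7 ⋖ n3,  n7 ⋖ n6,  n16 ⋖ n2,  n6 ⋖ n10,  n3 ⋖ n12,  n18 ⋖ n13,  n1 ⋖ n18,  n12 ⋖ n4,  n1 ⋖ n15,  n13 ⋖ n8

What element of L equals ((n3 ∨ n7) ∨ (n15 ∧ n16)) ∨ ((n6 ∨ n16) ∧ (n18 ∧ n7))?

n3

n3 ∨ n7 = n3
n15 ∧ n16 = n1
n3 ∨ n1 = n3
n6 ∨ n16 = n2
n18 ∧ n7 = n1
n2 ∧ n1 = n1
n3 ∨ n1 = n3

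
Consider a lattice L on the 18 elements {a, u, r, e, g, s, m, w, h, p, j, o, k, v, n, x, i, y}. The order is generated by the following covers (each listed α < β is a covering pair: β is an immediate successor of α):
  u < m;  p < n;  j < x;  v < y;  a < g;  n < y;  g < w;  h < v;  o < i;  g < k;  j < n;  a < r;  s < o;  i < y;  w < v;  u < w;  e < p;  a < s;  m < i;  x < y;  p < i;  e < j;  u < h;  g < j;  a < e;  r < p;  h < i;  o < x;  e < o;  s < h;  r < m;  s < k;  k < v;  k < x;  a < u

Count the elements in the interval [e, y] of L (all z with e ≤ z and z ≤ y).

The interval [e, y] = {e, i, j, n, o, p, x, y}, which has 8 elements.

8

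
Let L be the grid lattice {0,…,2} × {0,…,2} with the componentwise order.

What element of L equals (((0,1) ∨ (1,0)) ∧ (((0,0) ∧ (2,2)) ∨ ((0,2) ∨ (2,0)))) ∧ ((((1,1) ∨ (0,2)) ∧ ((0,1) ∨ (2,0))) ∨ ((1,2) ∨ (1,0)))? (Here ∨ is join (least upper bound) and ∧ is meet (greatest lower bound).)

(1,1)

(0,1) ∨ (1,0) = (1,1)
(0,0) ∧ (2,2) = (0,0)
(0,2) ∨ (2,0) = (2,2)
(0,0) ∨ (2,2) = (2,2)
(1,1) ∧ (2,2) = (1,1)
(1,1) ∨ (0,2) = (1,2)
(0,1) ∨ (2,0) = (2,1)
(1,2) ∧ (2,1) = (1,1)
(1,2) ∨ (1,0) = (1,2)
(1,1) ∨ (1,2) = (1,2)
(1,1) ∧ (1,2) = (1,1)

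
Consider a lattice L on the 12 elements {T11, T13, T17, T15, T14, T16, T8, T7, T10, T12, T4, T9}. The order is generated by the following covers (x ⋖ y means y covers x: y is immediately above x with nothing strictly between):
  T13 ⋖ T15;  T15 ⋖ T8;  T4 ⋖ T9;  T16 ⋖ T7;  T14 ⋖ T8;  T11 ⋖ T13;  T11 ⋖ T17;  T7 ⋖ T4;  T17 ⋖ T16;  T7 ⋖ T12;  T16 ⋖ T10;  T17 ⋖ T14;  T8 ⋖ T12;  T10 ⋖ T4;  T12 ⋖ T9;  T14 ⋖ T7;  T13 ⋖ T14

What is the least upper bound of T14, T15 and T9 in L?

T9

Common upper bounds of {T14, T15, T9}: T9.
The least among these is T9.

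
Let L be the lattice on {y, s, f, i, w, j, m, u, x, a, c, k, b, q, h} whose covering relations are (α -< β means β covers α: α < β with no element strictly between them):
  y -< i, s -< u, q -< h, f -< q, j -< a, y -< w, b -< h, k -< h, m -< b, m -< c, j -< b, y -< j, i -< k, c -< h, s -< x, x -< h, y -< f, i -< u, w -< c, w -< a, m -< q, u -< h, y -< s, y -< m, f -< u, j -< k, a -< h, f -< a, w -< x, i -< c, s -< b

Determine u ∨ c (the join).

Common upper bounds of {u, c}: h.
The least among these is h.

h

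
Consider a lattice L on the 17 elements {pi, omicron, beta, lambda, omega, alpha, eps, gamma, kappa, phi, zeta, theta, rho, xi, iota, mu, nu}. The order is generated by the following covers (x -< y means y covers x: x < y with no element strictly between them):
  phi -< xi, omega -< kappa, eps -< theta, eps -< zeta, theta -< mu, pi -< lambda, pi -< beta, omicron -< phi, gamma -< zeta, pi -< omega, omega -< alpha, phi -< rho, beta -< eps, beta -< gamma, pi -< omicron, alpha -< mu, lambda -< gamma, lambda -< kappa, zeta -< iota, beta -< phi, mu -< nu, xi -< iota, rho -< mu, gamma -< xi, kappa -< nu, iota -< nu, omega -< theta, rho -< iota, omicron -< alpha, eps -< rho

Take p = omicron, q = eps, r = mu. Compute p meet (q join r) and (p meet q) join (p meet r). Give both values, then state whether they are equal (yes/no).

omicron; omicron; yes

q join r = mu, so p meet (q join r) = omicron meet mu = omicron.
p meet q = pi and p meet r = omicron, so (p meet q) join (p meet r) = pi join omicron = omicron.
Equal: yes.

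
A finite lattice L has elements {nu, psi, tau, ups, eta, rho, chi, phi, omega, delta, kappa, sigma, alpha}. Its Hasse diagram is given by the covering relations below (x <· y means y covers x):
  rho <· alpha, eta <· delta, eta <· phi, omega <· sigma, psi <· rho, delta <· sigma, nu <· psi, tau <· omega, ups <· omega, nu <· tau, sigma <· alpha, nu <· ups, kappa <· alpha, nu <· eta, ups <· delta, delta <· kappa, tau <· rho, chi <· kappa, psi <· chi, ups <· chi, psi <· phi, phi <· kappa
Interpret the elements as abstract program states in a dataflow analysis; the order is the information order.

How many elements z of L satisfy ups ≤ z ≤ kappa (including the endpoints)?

4

The interval [ups, kappa] = {chi, delta, kappa, ups}, which has 4 elements.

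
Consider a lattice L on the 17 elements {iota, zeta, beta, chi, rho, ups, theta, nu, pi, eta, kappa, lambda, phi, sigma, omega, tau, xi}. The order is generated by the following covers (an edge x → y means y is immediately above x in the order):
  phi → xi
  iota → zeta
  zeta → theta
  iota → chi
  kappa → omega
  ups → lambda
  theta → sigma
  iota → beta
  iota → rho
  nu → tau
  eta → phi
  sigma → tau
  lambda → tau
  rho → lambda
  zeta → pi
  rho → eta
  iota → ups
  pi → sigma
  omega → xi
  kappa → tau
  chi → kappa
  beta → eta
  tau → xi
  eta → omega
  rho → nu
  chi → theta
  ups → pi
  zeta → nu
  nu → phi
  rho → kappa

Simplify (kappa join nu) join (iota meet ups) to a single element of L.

tau

kappa ∨ nu = tau
iota ∧ ups = iota
tau ∨ iota = tau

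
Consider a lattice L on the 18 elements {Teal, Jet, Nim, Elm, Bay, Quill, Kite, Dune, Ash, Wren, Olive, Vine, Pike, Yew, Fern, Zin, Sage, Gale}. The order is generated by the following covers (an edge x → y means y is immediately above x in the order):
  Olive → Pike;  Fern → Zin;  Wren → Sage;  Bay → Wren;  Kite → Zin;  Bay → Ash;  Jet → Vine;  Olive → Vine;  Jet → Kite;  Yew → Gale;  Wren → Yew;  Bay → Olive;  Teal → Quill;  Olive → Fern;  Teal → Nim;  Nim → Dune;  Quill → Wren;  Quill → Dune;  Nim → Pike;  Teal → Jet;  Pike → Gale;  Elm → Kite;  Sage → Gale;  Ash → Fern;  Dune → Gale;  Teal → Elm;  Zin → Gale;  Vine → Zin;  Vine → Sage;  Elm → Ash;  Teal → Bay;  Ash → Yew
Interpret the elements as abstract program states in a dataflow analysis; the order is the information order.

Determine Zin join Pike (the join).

Common upper bounds of {Zin, Pike}: Gale.
The least among these is Gale.

Gale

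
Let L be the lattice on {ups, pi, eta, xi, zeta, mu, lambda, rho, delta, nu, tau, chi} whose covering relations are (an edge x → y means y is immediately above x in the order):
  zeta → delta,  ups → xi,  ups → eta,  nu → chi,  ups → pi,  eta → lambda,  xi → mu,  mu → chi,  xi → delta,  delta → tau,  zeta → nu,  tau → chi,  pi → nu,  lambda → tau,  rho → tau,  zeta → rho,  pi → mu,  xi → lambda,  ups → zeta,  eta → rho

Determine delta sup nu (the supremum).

Common upper bounds of {delta, nu}: chi.
The least among these is chi.

chi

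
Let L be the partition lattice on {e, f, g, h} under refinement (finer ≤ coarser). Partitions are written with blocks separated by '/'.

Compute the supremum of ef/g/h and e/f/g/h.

Common upper bounds of {ef/g/h, e/f/g/h}: ef/g/h, ef/gh, efg/h, efgh, efh/g.
The least among these is ef/g/h.

ef/g/h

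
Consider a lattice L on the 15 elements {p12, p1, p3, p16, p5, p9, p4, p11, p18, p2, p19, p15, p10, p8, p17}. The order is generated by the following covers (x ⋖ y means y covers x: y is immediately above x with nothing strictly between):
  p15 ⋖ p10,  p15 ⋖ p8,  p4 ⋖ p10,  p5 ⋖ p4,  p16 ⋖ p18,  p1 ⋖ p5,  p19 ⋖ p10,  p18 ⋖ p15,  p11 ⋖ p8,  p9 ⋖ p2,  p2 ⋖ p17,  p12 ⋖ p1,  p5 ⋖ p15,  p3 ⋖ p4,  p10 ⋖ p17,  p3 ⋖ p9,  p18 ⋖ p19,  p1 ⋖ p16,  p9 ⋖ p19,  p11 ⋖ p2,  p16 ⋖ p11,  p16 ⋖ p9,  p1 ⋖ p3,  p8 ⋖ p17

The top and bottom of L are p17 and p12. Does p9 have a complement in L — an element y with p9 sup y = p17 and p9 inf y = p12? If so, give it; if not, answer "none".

For every candidate y, either p9 ∨ y ≠ p17 or p9 ∧ y ≠ p12; no complement exists.

none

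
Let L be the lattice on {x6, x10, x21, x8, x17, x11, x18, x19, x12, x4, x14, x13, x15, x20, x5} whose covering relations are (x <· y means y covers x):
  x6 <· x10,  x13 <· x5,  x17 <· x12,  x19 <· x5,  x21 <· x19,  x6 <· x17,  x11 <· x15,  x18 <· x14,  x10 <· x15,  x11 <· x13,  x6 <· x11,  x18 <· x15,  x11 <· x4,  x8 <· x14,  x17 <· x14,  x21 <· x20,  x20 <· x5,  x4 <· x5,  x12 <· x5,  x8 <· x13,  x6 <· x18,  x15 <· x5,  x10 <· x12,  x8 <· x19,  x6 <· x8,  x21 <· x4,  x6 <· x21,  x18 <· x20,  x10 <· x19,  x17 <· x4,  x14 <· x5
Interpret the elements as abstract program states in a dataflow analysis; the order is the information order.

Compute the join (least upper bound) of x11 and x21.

Common upper bounds of {x11, x21}: x4, x5.
The least among these is x4.

x4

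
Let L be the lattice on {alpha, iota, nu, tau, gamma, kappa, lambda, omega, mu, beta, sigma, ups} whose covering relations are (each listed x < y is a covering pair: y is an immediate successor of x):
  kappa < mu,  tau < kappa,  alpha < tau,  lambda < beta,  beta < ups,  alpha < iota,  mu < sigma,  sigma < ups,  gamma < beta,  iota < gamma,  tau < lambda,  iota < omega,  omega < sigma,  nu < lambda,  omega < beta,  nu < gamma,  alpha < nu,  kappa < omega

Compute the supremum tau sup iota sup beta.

beta

Common upper bounds of {tau, iota, beta}: beta, ups.
The least among these is beta.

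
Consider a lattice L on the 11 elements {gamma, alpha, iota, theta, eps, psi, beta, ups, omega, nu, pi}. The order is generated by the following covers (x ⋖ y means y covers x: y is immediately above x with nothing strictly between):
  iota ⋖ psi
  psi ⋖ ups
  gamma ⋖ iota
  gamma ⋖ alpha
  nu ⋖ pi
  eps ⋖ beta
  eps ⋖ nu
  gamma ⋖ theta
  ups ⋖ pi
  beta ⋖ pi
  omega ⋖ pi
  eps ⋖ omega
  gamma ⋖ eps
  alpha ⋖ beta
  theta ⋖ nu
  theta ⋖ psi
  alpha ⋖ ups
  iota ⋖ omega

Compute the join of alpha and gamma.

alpha

Common upper bounds of {alpha, gamma}: alpha, beta, pi, ups.
The least among these is alpha.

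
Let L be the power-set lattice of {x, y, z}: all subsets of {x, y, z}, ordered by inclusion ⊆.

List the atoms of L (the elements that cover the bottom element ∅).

{x}, {y}, {z}

The atoms are exactly the elements that cover ∅: {x}, {y}, {z}.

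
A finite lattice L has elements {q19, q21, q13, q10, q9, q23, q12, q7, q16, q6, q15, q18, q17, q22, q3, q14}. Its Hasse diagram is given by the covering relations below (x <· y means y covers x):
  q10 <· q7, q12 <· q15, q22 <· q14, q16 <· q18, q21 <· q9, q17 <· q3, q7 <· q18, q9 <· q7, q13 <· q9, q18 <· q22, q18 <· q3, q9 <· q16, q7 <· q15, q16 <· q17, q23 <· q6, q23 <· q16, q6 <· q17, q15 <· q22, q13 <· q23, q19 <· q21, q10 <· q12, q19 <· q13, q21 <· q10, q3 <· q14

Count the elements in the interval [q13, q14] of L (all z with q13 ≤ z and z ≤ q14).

12

The interval [q13, q14] = {q13, q14, q15, q16, q17, q18, q22, q23, q3, q6, q7, q9}, which has 12 elements.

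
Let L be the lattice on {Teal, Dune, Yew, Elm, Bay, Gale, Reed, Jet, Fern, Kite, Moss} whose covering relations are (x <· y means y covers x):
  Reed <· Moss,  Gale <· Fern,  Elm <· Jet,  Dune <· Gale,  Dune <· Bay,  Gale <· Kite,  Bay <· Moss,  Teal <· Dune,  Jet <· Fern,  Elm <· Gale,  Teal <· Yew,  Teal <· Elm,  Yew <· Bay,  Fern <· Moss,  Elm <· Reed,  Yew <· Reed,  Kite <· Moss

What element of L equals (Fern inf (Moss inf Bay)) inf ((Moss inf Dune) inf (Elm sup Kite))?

Dune

Moss ∧ Bay = Bay
Fern ∧ Bay = Dune
Moss ∧ Dune = Dune
Elm ∨ Kite = Kite
Dune ∧ Kite = Dune
Dune ∧ Dune = Dune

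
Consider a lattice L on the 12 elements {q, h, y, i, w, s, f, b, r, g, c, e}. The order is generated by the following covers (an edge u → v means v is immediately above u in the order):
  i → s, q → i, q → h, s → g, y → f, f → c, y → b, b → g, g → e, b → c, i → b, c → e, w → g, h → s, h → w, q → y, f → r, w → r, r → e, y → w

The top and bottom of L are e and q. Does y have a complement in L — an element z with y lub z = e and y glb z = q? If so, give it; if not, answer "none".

For every candidate z, either y ∨ z ≠ e or y ∧ z ≠ q; no complement exists.

none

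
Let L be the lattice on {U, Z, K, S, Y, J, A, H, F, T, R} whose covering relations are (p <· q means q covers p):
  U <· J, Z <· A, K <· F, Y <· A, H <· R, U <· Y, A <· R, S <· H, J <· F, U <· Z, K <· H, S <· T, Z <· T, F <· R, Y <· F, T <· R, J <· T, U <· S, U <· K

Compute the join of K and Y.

F

Common upper bounds of {K, Y}: F, R.
The least among these is F.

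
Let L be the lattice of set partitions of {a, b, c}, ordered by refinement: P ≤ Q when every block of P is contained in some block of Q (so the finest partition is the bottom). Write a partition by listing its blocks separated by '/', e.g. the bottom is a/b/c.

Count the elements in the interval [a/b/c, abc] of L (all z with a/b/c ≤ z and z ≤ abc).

The interval [a/b/c, abc] = {a/b/c, a/bc, ab/c, abc, ac/b}, which has 5 elements.

5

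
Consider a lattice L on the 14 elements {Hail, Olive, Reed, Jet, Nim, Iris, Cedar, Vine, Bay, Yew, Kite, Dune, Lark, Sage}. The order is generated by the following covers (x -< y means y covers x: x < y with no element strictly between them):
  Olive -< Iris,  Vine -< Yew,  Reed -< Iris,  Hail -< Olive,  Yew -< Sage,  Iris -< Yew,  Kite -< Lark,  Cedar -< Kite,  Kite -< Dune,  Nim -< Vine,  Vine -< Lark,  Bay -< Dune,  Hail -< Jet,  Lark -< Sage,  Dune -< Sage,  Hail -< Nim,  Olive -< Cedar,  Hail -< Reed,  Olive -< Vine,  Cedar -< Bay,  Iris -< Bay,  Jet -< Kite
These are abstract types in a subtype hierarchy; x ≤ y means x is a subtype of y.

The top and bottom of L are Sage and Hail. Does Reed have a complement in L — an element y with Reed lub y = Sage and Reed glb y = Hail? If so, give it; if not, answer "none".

Lark

Need y with Reed ∨ y = Sage and Reed ∧ y = Hail.
Checking each element gives: Lark.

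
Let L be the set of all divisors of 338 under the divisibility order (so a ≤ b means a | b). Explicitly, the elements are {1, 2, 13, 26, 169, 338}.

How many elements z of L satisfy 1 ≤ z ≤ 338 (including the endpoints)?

The interval [1, 338] = {1, 13, 169, 2, 26, 338}, which has 6 elements.

6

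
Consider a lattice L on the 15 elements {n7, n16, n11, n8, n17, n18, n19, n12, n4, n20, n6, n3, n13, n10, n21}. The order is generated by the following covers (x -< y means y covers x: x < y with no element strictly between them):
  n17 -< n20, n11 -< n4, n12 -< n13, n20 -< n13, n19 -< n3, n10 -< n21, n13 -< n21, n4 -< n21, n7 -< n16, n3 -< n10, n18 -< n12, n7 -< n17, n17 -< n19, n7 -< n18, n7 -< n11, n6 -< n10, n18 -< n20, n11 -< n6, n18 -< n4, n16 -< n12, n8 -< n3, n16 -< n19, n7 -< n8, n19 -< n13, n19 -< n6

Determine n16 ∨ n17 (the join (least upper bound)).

n19

Common upper bounds of {n16, n17}: n10, n13, n19, n21, n3, n6.
The least among these is n19.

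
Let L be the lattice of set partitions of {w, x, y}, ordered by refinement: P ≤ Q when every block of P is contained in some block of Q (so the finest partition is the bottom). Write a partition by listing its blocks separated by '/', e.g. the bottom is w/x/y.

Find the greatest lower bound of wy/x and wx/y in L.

w/x/y

The meet (common refinement) of wy/x and wx/y intersects blocks pairwise, giving w/x/y.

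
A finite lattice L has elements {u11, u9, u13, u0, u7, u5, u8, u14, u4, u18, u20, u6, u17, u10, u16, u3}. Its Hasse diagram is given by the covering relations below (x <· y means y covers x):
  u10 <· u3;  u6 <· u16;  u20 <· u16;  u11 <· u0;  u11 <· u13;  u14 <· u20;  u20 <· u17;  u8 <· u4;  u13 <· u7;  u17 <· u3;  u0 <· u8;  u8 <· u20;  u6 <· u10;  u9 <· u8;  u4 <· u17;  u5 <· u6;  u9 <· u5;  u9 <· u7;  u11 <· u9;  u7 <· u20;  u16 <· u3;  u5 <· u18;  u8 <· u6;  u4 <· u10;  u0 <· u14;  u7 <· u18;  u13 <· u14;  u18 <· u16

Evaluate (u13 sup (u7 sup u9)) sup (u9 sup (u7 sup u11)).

u7 ∨ u9 = u7
u13 ∨ u7 = u7
u7 ∨ u11 = u7
u9 ∨ u7 = u7
u7 ∨ u7 = u7

u7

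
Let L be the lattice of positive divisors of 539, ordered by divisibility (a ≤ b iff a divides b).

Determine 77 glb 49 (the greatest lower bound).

7

In the divisibility order, the meet is the greatest common divisor: gcd(77, 49) = 7.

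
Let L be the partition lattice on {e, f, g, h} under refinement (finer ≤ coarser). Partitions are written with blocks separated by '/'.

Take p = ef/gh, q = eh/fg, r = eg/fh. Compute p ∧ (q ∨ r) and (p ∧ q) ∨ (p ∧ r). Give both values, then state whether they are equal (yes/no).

ef/gh; e/f/g/h; no

q ∨ r = efgh, so p ∧ (q ∨ r) = ef/gh ∧ efgh = ef/gh.
p ∧ q = e/f/g/h and p ∧ r = e/f/g/h, so (p ∧ q) ∨ (p ∧ r) = e/f/g/h ∨ e/f/g/h = e/f/g/h.
Equal: no.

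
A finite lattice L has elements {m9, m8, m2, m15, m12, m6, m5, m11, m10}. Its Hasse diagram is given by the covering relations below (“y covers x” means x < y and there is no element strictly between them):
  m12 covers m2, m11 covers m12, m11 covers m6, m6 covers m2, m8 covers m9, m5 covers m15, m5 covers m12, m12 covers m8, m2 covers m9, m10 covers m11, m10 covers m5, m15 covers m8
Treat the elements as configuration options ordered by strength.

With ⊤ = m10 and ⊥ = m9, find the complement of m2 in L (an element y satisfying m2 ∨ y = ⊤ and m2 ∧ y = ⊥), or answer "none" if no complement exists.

none

For every candidate y, either m2 ∨ y ≠ m10 or m2 ∧ y ≠ m9; no complement exists.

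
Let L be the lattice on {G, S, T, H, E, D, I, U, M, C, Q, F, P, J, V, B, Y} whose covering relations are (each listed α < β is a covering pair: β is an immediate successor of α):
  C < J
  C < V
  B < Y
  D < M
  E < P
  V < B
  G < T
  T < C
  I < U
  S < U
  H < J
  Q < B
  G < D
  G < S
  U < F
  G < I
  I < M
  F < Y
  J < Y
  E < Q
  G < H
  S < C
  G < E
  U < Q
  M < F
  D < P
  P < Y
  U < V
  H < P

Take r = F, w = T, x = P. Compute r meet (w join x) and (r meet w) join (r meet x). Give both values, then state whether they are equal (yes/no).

w join x = Y, so r meet (w join x) = F meet Y = F.
r meet w = G and r meet x = D, so (r meet w) join (r meet x) = G join D = D.
Equal: no.

F; D; no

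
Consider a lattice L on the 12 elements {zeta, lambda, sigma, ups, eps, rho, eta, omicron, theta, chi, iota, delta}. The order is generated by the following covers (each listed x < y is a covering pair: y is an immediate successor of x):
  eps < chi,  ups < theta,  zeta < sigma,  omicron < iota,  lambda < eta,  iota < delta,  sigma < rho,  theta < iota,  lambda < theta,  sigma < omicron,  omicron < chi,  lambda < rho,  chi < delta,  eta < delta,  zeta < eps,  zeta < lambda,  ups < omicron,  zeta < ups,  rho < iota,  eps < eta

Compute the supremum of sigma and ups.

omicron

Common upper bounds of {sigma, ups}: chi, delta, iota, omicron.
The least among these is omicron.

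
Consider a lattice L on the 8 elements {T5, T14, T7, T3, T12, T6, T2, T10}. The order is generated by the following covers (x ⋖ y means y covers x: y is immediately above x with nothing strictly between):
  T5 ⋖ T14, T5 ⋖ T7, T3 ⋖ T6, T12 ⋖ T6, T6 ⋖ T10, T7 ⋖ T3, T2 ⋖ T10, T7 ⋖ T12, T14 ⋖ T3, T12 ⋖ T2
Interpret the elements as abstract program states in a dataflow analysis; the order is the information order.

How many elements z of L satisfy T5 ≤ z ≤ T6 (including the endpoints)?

The interval [T5, T6] = {T12, T14, T3, T5, T6, T7}, which has 6 elements.

6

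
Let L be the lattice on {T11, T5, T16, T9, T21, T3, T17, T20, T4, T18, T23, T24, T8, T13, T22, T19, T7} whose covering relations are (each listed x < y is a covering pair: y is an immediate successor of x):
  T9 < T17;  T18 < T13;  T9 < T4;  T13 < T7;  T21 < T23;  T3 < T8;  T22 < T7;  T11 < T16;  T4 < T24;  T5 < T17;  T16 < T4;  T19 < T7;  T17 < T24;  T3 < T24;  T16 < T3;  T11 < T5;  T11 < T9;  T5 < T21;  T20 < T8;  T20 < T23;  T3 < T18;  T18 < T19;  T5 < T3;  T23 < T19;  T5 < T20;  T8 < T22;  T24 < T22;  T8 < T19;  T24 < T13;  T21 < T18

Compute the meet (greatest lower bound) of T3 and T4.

Common lower bounds of {T3, T4}: T11, T16.
The greatest among these is T16.

T16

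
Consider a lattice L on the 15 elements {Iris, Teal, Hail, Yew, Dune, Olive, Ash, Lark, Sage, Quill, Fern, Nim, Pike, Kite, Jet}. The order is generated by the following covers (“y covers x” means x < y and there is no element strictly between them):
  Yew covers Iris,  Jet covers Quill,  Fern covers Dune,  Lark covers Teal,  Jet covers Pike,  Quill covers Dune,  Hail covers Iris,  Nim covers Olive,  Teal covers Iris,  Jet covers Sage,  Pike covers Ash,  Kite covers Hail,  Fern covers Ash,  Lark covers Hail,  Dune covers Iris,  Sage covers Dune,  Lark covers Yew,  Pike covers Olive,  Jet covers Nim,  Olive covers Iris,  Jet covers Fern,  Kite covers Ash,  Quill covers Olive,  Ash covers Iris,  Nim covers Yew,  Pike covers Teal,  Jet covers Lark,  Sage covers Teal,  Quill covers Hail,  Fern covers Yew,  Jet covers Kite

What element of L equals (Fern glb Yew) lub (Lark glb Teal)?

Lark

Fern ∧ Yew = Yew
Lark ∧ Teal = Teal
Yew ∨ Teal = Lark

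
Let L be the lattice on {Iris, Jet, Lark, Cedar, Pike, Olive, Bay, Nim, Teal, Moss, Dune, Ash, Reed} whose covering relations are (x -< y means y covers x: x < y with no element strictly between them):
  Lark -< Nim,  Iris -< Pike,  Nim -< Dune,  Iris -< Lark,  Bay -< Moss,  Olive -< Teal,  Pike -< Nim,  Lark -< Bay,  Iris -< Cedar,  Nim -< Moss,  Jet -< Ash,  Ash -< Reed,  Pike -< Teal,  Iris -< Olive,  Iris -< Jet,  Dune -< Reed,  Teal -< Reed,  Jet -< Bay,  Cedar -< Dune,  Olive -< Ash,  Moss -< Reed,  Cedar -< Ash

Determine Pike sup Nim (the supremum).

Nim

Common upper bounds of {Pike, Nim}: Dune, Moss, Nim, Reed.
The least among these is Nim.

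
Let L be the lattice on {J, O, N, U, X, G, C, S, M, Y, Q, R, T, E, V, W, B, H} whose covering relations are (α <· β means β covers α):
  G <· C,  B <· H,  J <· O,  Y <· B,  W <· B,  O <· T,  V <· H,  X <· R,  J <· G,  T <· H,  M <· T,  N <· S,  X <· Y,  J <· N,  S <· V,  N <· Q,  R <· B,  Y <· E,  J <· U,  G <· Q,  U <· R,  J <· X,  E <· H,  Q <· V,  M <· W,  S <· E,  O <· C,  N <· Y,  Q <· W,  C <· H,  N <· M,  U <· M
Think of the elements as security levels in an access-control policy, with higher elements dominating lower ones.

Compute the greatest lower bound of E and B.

Common lower bounds of {E, B}: J, N, X, Y.
The greatest among these is Y.

Y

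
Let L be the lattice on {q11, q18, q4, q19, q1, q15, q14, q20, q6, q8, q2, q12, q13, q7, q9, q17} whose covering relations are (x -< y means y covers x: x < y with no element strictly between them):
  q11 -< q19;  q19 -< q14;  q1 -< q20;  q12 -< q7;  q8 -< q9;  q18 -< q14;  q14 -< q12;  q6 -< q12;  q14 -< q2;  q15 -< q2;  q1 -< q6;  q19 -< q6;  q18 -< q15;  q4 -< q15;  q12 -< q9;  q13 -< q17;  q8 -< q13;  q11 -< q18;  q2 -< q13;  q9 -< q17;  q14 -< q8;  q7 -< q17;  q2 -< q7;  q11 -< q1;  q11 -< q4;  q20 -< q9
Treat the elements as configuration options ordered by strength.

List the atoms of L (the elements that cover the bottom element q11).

q1, q18, q19, q4

The atoms are exactly the elements that cover q11: q1, q18, q19, q4.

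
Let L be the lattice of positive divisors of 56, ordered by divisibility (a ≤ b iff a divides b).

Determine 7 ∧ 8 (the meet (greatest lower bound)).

In the divisibility order, the meet is the greatest common divisor: gcd(7, 8) = 1.

1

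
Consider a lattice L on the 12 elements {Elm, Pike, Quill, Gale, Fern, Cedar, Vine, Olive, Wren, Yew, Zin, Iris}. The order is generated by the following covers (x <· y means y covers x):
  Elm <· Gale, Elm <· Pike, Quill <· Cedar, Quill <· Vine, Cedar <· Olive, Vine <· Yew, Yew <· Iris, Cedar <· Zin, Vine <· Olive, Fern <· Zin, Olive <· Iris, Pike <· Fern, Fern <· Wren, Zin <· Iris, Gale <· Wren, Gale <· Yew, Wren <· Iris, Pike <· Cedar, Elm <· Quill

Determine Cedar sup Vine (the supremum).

Olive

Common upper bounds of {Cedar, Vine}: Iris, Olive.
The least among these is Olive.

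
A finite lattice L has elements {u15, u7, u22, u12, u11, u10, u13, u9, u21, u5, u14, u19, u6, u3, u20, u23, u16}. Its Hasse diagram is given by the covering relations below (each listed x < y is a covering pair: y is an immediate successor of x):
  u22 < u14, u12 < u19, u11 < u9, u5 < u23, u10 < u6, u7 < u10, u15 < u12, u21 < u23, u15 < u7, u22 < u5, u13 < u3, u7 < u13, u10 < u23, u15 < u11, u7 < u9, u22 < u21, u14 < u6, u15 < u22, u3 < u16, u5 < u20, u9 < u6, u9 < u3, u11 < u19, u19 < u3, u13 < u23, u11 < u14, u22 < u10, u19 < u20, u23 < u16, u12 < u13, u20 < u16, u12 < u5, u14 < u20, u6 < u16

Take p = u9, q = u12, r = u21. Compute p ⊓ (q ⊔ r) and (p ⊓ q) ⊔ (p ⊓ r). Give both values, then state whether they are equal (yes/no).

q ⊔ r = u23, so p ⊓ (q ⊔ r) = u9 ⊓ u23 = u7.
p ⊓ q = u15 and p ⊓ r = u15, so (p ⊓ q) ⊔ (p ⊓ r) = u15 ⊔ u15 = u15.
Equal: no.

u7; u15; no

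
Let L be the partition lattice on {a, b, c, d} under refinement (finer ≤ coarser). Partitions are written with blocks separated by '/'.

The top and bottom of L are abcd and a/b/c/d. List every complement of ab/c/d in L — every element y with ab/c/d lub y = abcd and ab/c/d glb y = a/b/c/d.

Need y with ab/c/d ∨ y = abcd and ab/c/d ∧ y = a/b/c/d.
Checking each element gives: a/bcd, ac/bd, acd/b, ad/bc.

a/bcd, ac/bd, acd/b, ad/bc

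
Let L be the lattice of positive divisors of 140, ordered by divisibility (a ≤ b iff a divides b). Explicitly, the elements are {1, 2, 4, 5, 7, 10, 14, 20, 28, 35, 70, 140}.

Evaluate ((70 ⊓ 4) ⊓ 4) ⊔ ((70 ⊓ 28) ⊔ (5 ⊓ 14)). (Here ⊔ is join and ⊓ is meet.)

70 ∧ 4 = 2
2 ∧ 4 = 2
70 ∧ 28 = 14
5 ∧ 14 = 1
14 ∨ 1 = 14
2 ∨ 14 = 14

14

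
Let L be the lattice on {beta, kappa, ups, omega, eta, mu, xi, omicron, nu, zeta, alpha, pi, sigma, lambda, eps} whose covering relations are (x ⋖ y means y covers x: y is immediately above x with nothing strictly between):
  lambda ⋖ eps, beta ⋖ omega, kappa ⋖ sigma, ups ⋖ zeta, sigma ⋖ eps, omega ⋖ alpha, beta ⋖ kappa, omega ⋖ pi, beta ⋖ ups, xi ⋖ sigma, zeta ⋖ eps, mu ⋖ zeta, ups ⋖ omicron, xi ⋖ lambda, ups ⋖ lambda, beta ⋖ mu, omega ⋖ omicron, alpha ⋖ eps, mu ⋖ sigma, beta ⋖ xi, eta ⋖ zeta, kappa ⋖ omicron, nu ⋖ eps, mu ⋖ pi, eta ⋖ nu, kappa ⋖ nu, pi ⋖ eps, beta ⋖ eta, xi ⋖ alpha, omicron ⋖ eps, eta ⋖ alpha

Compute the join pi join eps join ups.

eps

Common upper bounds of {pi, eps, ups}: eps.
The least among these is eps.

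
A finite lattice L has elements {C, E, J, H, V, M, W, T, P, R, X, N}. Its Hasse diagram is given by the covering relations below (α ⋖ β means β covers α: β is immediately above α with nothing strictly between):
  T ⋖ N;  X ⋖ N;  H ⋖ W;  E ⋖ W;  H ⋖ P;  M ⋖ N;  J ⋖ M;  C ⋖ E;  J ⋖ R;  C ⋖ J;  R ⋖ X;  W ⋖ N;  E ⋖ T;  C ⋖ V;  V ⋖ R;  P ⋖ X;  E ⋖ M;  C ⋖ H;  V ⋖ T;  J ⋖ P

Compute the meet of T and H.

C

Common lower bounds of {T, H}: C.
The greatest among these is C.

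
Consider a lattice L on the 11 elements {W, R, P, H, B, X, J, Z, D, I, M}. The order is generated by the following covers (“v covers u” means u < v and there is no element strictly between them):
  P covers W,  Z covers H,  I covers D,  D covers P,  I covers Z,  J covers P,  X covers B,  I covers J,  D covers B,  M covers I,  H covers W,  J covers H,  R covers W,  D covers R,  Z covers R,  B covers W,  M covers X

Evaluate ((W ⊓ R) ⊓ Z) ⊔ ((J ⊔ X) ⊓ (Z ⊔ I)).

W ∧ R = W
W ∧ Z = W
J ∨ X = M
Z ∨ I = I
M ∧ I = I
W ∨ I = I

I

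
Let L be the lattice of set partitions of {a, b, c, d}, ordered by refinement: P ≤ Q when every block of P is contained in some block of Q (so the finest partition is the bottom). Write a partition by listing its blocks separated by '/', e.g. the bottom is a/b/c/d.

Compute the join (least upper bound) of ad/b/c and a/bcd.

abcd

The join of ad/b/c and a/bcd merges any blocks that overlap across the partitions, giving abcd.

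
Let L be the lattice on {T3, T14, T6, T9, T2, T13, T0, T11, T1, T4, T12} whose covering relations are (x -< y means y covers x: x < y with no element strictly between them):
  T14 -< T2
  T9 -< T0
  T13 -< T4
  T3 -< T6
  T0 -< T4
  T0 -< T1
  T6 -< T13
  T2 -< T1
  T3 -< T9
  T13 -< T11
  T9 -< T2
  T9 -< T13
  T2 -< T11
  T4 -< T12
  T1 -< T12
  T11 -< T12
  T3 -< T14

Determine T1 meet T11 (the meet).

Common lower bounds of {T1, T11}: T14, T2, T3, T9.
The greatest among these is T2.

T2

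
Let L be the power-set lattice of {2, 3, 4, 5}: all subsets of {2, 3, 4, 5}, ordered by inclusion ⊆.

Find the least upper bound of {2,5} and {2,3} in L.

Common upper bounds of {{2,5}, {2,3}}: {2,3,4,5}, {2,3,5}.
The least among these is {2,3,5}.

{2,3,5}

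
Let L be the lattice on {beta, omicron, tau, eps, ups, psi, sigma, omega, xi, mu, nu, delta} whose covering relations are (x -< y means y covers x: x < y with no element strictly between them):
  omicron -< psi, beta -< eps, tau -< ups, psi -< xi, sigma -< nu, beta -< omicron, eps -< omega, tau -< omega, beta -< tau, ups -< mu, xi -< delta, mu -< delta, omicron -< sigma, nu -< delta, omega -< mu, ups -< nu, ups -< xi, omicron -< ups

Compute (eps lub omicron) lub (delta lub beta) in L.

eps ∨ omicron = mu
delta ∨ beta = delta
mu ∨ delta = delta

delta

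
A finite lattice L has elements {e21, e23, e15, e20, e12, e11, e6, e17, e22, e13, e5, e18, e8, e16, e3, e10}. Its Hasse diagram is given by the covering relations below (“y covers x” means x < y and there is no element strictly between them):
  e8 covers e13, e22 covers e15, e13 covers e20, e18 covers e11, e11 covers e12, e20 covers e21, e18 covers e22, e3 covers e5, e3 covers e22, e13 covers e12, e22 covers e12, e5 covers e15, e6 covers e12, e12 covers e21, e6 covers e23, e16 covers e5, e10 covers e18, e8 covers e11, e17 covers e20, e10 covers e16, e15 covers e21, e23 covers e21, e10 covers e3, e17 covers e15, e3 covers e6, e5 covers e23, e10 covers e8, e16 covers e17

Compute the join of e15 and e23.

Common upper bounds of {e15, e23}: e10, e16, e3, e5.
The least among these is e5.

e5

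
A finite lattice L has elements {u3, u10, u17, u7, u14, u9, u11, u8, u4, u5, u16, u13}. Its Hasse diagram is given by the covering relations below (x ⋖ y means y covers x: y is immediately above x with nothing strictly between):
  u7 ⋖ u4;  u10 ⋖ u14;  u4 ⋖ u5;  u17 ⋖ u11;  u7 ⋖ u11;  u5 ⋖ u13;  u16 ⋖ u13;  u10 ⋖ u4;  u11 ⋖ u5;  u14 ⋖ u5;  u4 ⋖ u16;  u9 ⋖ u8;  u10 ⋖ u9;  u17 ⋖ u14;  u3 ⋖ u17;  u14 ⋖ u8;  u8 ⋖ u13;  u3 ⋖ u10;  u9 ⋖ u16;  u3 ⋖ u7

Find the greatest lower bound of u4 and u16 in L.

u4

Common lower bounds of {u4, u16}: u10, u3, u4, u7.
The greatest among these is u4.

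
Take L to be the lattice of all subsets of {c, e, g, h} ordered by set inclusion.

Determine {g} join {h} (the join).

Under ⊆, join is union: {g} ∪ {h} = {g,h}.

{g,h}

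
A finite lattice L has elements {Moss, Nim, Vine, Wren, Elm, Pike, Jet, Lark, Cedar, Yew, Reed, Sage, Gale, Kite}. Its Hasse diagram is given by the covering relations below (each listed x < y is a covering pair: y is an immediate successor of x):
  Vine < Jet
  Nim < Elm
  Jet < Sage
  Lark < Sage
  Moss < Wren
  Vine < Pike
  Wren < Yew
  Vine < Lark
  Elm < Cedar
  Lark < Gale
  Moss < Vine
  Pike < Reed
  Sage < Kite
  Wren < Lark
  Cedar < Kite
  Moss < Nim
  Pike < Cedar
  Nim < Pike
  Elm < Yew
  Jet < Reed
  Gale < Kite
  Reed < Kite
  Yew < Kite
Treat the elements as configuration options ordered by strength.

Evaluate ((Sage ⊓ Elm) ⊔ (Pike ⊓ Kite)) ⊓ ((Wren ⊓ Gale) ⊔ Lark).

Sage ∧ Elm = Moss
Pike ∧ Kite = Pike
Moss ∨ Pike = Pike
Wren ∧ Gale = Wren
Wren ∨ Lark = Lark
Pike ∧ Lark = Vine

Vine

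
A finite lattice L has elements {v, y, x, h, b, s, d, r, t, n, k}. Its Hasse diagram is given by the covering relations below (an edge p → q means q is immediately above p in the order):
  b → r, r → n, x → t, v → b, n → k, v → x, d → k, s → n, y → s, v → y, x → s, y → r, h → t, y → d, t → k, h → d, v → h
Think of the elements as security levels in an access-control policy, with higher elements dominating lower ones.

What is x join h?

Common upper bounds of {x, h}: k, t.
The least among these is t.

t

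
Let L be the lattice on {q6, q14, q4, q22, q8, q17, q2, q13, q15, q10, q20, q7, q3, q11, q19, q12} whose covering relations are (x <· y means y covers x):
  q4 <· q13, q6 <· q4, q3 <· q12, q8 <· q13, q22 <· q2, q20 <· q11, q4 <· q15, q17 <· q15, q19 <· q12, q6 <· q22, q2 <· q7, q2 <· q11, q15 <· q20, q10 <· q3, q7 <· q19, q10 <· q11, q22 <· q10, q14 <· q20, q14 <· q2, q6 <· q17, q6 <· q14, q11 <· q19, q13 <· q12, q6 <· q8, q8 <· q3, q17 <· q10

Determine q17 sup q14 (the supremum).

q20

Common upper bounds of {q17, q14}: q11, q12, q19, q20.
The least among these is q20.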